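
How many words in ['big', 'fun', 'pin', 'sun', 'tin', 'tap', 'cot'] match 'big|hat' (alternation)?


Alternation 'big|hat' matches either 'big' or 'hat'.
Checking each word:
  'big' -> MATCH
  'fun' -> no
  'pin' -> no
  'sun' -> no
  'tin' -> no
  'tap' -> no
  'cot' -> no
Matches: ['big']
Count: 1

1


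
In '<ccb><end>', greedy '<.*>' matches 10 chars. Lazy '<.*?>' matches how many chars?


Greedy '<.*>' tries to match as MUCH as possible.
Lazy '<.*?>' tries to match as LITTLE as possible.

String: '<ccb><end>'
Greedy '<.*>' starts at first '<' and extends to the LAST '>': '<ccb><end>' (10 chars)
Lazy '<.*?>' starts at first '<' and stops at the FIRST '>': '<ccb>' (5 chars)

5


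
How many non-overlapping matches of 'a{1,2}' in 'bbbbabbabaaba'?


Pattern 'a{1,2}' matches between 1 and 2 consecutive a's (greedy).
String: 'bbbbabbabaaba'
Finding runs of a's and applying greedy matching:
  Run at pos 4: 'a' (length 1)
  Run at pos 7: 'a' (length 1)
  Run at pos 9: 'aa' (length 2)
  Run at pos 12: 'a' (length 1)
Matches: ['a', 'a', 'aa', 'a']
Count: 4

4


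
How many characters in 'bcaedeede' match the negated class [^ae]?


Negated class [^ae] matches any char NOT in {a, e}
Scanning 'bcaedeede':
  pos 0: 'b' -> MATCH
  pos 1: 'c' -> MATCH
  pos 2: 'a' -> no (excluded)
  pos 3: 'e' -> no (excluded)
  pos 4: 'd' -> MATCH
  pos 5: 'e' -> no (excluded)
  pos 6: 'e' -> no (excluded)
  pos 7: 'd' -> MATCH
  pos 8: 'e' -> no (excluded)
Total matches: 4

4


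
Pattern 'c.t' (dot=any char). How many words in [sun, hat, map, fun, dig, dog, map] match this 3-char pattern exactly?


Pattern 'c.t' means: starts with 'c', any single char, ends with 't'.
Checking each word (must be exactly 3 chars):
  'sun' (len=3): no
  'hat' (len=3): no
  'map' (len=3): no
  'fun' (len=3): no
  'dig' (len=3): no
  'dog' (len=3): no
  'map' (len=3): no
Matching words: []
Total: 0

0


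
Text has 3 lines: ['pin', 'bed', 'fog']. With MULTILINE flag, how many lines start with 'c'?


With MULTILINE flag, ^ matches the start of each line.
Lines: ['pin', 'bed', 'fog']
Checking which lines start with 'c':
  Line 1: 'pin' -> no
  Line 2: 'bed' -> no
  Line 3: 'fog' -> no
Matching lines: []
Count: 0

0


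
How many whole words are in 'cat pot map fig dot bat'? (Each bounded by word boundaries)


Word boundaries (\b) mark the start/end of each word.
Text: 'cat pot map fig dot bat'
Splitting by whitespace:
  Word 1: 'cat'
  Word 2: 'pot'
  Word 3: 'map'
  Word 4: 'fig'
  Word 5: 'dot'
  Word 6: 'bat'
Total whole words: 6

6


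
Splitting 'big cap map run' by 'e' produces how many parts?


Splitting by 'e' breaks the string at each occurrence of the separator.
Text: 'big cap map run'
Parts after split:
  Part 1: 'big cap map run'
Total parts: 1

1


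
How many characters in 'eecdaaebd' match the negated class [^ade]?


Negated class [^ade] matches any char NOT in {a, d, e}
Scanning 'eecdaaebd':
  pos 0: 'e' -> no (excluded)
  pos 1: 'e' -> no (excluded)
  pos 2: 'c' -> MATCH
  pos 3: 'd' -> no (excluded)
  pos 4: 'a' -> no (excluded)
  pos 5: 'a' -> no (excluded)
  pos 6: 'e' -> no (excluded)
  pos 7: 'b' -> MATCH
  pos 8: 'd' -> no (excluded)
Total matches: 2

2


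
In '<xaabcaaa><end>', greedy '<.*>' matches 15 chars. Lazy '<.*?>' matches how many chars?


Greedy '<.*>' tries to match as MUCH as possible.
Lazy '<.*?>' tries to match as LITTLE as possible.

String: '<xaabcaaa><end>'
Greedy '<.*>' starts at first '<' and extends to the LAST '>': '<xaabcaaa><end>' (15 chars)
Lazy '<.*?>' starts at first '<' and stops at the FIRST '>': '<xaabcaaa>' (10 chars)

10


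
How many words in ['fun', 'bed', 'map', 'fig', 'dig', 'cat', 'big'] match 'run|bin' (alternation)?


Alternation 'run|bin' matches either 'run' or 'bin'.
Checking each word:
  'fun' -> no
  'bed' -> no
  'map' -> no
  'fig' -> no
  'dig' -> no
  'cat' -> no
  'big' -> no
Matches: []
Count: 0

0


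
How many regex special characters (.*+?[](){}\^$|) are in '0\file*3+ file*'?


Regex special characters are: . * + ? [ ] ( ) { } \ ^ $ |
Scanning '0\file*3+ file*':
  pos 1: '\' -> SPECIAL
  pos 6: '*' -> SPECIAL
  pos 8: '+' -> SPECIAL
  pos 14: '*' -> SPECIAL
Special chars found: ['\\', '*', '+', '*']
Total: 4

4


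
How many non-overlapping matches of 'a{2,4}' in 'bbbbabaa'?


Pattern 'a{2,4}' matches between 2 and 4 consecutive a's (greedy).
String: 'bbbbabaa'
Finding runs of a's and applying greedy matching:
  Run at pos 4: 'a' (length 1)
  Run at pos 6: 'aa' (length 2)
Matches: ['aa']
Count: 1

1


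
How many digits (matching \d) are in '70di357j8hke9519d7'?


\d matches any digit 0-9.
Scanning '70di357j8hke9519d7':
  pos 0: '7' -> DIGIT
  pos 1: '0' -> DIGIT
  pos 4: '3' -> DIGIT
  pos 5: '5' -> DIGIT
  pos 6: '7' -> DIGIT
  pos 8: '8' -> DIGIT
  pos 12: '9' -> DIGIT
  pos 13: '5' -> DIGIT
  pos 14: '1' -> DIGIT
  pos 15: '9' -> DIGIT
  pos 17: '7' -> DIGIT
Digits found: ['7', '0', '3', '5', '7', '8', '9', '5', '1', '9', '7']
Total: 11

11


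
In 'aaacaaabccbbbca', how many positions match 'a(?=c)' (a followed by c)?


Lookahead 'a(?=c)' matches 'a' only when followed by 'c'.
String: 'aaacaaabccbbbca'
Checking each position where char is 'a':
  pos 0: 'a' -> no (next='a')
  pos 1: 'a' -> no (next='a')
  pos 2: 'a' -> MATCH (next='c')
  pos 4: 'a' -> no (next='a')
  pos 5: 'a' -> no (next='a')
  pos 6: 'a' -> no (next='b')
Matching positions: [2]
Count: 1

1


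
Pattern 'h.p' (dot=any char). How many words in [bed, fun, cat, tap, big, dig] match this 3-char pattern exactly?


Pattern 'h.p' means: starts with 'h', any single char, ends with 'p'.
Checking each word (must be exactly 3 chars):
  'bed' (len=3): no
  'fun' (len=3): no
  'cat' (len=3): no
  'tap' (len=3): no
  'big' (len=3): no
  'dig' (len=3): no
Matching words: []
Total: 0

0


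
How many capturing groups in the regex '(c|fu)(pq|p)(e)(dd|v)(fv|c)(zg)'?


To count capturing groups, count each '(' that starts a group.
Pattern: '(c|fu)(pq|p)(e)(dd|v)(fv|c)(zg)'
Walking through the pattern:
  Position 0: '(' -> group #1
  Position 6: '(' -> group #2
  Position 12: '(' -> group #3
  Position 15: '(' -> group #4
  Position 21: '(' -> group #5
  Position 27: '(' -> group #6
Total capturing groups: 6

6


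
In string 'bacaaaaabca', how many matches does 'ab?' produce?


Pattern 'ab?' matches 'a' optionally followed by 'b'.
String: 'bacaaaaabca'
Scanning left to right for 'a' then checking next char:
  Match 1: 'a' (a not followed by b)
  Match 2: 'a' (a not followed by b)
  Match 3: 'a' (a not followed by b)
  Match 4: 'a' (a not followed by b)
  Match 5: 'a' (a not followed by b)
  Match 6: 'ab' (a followed by b)
  Match 7: 'a' (a not followed by b)
Total matches: 7

7


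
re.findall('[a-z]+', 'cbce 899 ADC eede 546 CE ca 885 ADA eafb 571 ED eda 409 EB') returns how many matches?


Pattern '[a-z]+' finds one or more lowercase letters.
Text: 'cbce 899 ADC eede 546 CE ca 885 ADA eafb 571 ED eda 409 EB'
Scanning for matches:
  Match 1: 'cbce'
  Match 2: 'eede'
  Match 3: 'ca'
  Match 4: 'eafb'
  Match 5: 'eda'
Total matches: 5

5


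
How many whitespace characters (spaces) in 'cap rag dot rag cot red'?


\s matches whitespace characters (spaces, tabs, etc.).
Text: 'cap rag dot rag cot red'
This text has 6 words separated by spaces.
Number of spaces = number of words - 1 = 6 - 1 = 5

5


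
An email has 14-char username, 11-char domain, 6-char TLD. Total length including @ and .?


An email address has format: username@domain.tld
Username length: 14
'@' character: 1
Domain length: 11
'.' character: 1
TLD length: 6
Total = 14 + 1 + 11 + 1 + 6 = 33

33


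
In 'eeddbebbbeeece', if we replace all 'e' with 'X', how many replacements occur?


re.sub('e', 'X', text) replaces every occurrence of 'e' with 'X'.
Text: 'eeddbebbbeeece'
Scanning for 'e':
  pos 0: 'e' -> replacement #1
  pos 1: 'e' -> replacement #2
  pos 5: 'e' -> replacement #3
  pos 9: 'e' -> replacement #4
  pos 10: 'e' -> replacement #5
  pos 11: 'e' -> replacement #6
  pos 13: 'e' -> replacement #7
Total replacements: 7

7


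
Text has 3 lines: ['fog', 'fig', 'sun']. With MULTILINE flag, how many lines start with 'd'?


With MULTILINE flag, ^ matches the start of each line.
Lines: ['fog', 'fig', 'sun']
Checking which lines start with 'd':
  Line 1: 'fog' -> no
  Line 2: 'fig' -> no
  Line 3: 'sun' -> no
Matching lines: []
Count: 0

0


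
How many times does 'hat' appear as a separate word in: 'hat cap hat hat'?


Scanning each word for exact match 'hat':
  Word 1: 'hat' -> MATCH
  Word 2: 'cap' -> no
  Word 3: 'hat' -> MATCH
  Word 4: 'hat' -> MATCH
Total matches: 3

3


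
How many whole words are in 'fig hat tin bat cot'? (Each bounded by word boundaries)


Word boundaries (\b) mark the start/end of each word.
Text: 'fig hat tin bat cot'
Splitting by whitespace:
  Word 1: 'fig'
  Word 2: 'hat'
  Word 3: 'tin'
  Word 4: 'bat'
  Word 5: 'cot'
Total whole words: 5

5


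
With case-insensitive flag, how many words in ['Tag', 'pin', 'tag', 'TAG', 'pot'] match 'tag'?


Case-insensitive matching: compare each word's lowercase form to 'tag'.
  'Tag' -> lower='tag' -> MATCH
  'pin' -> lower='pin' -> no
  'tag' -> lower='tag' -> MATCH
  'TAG' -> lower='tag' -> MATCH
  'pot' -> lower='pot' -> no
Matches: ['Tag', 'tag', 'TAG']
Count: 3

3


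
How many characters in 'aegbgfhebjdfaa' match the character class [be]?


Character class [be] matches any of: {b, e}
Scanning string 'aegbgfhebjdfaa' character by character:
  pos 0: 'a' -> no
  pos 1: 'e' -> MATCH
  pos 2: 'g' -> no
  pos 3: 'b' -> MATCH
  pos 4: 'g' -> no
  pos 5: 'f' -> no
  pos 6: 'h' -> no
  pos 7: 'e' -> MATCH
  pos 8: 'b' -> MATCH
  pos 9: 'j' -> no
  pos 10: 'd' -> no
  pos 11: 'f' -> no
  pos 12: 'a' -> no
  pos 13: 'a' -> no
Total matches: 4

4


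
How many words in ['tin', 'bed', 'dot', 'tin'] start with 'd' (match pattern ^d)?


Pattern ^d anchors to start of word. Check which words begin with 'd':
  'tin' -> no
  'bed' -> no
  'dot' -> MATCH (starts with 'd')
  'tin' -> no
Matching words: ['dot']
Count: 1

1


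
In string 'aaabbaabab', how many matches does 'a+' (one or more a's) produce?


Pattern 'a+' matches one or more consecutive a's.
String: 'aaabbaabab'
Scanning for runs of a:
  Match 1: 'aaa' (length 3)
  Match 2: 'aa' (length 2)
  Match 3: 'a' (length 1)
Total matches: 3

3


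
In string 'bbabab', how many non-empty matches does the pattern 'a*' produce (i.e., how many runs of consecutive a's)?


Pattern 'a*' matches zero or more a's. We want non-empty runs of consecutive a's.
String: 'bbabab'
Walking through the string to find runs of a's:
  Run 1: positions 2-2 -> 'a'
  Run 2: positions 4-4 -> 'a'
Non-empty runs found: ['a', 'a']
Count: 2

2


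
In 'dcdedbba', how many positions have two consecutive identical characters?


Looking for consecutive identical characters in 'dcdedbba':
  pos 0-1: 'd' vs 'c' -> different
  pos 1-2: 'c' vs 'd' -> different
  pos 2-3: 'd' vs 'e' -> different
  pos 3-4: 'e' vs 'd' -> different
  pos 4-5: 'd' vs 'b' -> different
  pos 5-6: 'b' vs 'b' -> MATCH ('bb')
  pos 6-7: 'b' vs 'a' -> different
Consecutive identical pairs: ['bb']
Count: 1

1


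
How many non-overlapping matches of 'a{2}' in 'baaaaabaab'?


Pattern 'a{2}' matches exactly 2 consecutive a's (greedy, non-overlapping).
String: 'baaaaabaab'
Scanning for runs of a's:
  Run at pos 1: 'aaaaa' (length 5) -> 2 match(es)
  Run at pos 7: 'aa' (length 2) -> 1 match(es)
Matches found: ['aa', 'aa', 'aa']
Total: 3

3


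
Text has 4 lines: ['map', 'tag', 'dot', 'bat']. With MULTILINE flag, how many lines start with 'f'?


With MULTILINE flag, ^ matches the start of each line.
Lines: ['map', 'tag', 'dot', 'bat']
Checking which lines start with 'f':
  Line 1: 'map' -> no
  Line 2: 'tag' -> no
  Line 3: 'dot' -> no
  Line 4: 'bat' -> no
Matching lines: []
Count: 0

0


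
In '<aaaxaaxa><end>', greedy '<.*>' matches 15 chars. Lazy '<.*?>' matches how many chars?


Greedy '<.*>' tries to match as MUCH as possible.
Lazy '<.*?>' tries to match as LITTLE as possible.

String: '<aaaxaaxa><end>'
Greedy '<.*>' starts at first '<' and extends to the LAST '>': '<aaaxaaxa><end>' (15 chars)
Lazy '<.*?>' starts at first '<' and stops at the FIRST '>': '<aaaxaaxa>' (10 chars)

10


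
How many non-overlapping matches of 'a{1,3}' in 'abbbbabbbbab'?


Pattern 'a{1,3}' matches between 1 and 3 consecutive a's (greedy).
String: 'abbbbabbbbab'
Finding runs of a's and applying greedy matching:
  Run at pos 0: 'a' (length 1)
  Run at pos 5: 'a' (length 1)
  Run at pos 10: 'a' (length 1)
Matches: ['a', 'a', 'a']
Count: 3

3


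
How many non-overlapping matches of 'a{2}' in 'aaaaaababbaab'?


Pattern 'a{2}' matches exactly 2 consecutive a's (greedy, non-overlapping).
String: 'aaaaaababbaab'
Scanning for runs of a's:
  Run at pos 0: 'aaaaaa' (length 6) -> 3 match(es)
  Run at pos 7: 'a' (length 1) -> 0 match(es)
  Run at pos 10: 'aa' (length 2) -> 1 match(es)
Matches found: ['aa', 'aa', 'aa', 'aa']
Total: 4

4


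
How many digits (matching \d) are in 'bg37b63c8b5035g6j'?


\d matches any digit 0-9.
Scanning 'bg37b63c8b5035g6j':
  pos 2: '3' -> DIGIT
  pos 3: '7' -> DIGIT
  pos 5: '6' -> DIGIT
  pos 6: '3' -> DIGIT
  pos 8: '8' -> DIGIT
  pos 10: '5' -> DIGIT
  pos 11: '0' -> DIGIT
  pos 12: '3' -> DIGIT
  pos 13: '5' -> DIGIT
  pos 15: '6' -> DIGIT
Digits found: ['3', '7', '6', '3', '8', '5', '0', '3', '5', '6']
Total: 10

10


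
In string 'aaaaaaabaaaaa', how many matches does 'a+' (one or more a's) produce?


Pattern 'a+' matches one or more consecutive a's.
String: 'aaaaaaabaaaaa'
Scanning for runs of a:
  Match 1: 'aaaaaaa' (length 7)
  Match 2: 'aaaaa' (length 5)
Total matches: 2

2


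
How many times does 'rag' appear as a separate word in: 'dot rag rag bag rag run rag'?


Scanning each word for exact match 'rag':
  Word 1: 'dot' -> no
  Word 2: 'rag' -> MATCH
  Word 3: 'rag' -> MATCH
  Word 4: 'bag' -> no
  Word 5: 'rag' -> MATCH
  Word 6: 'run' -> no
  Word 7: 'rag' -> MATCH
Total matches: 4

4


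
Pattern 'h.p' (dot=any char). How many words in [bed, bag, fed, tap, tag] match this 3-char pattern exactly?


Pattern 'h.p' means: starts with 'h', any single char, ends with 'p'.
Checking each word (must be exactly 3 chars):
  'bed' (len=3): no
  'bag' (len=3): no
  'fed' (len=3): no
  'tap' (len=3): no
  'tag' (len=3): no
Matching words: []
Total: 0

0


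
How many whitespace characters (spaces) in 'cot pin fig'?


\s matches whitespace characters (spaces, tabs, etc.).
Text: 'cot pin fig'
This text has 3 words separated by spaces.
Number of spaces = number of words - 1 = 3 - 1 = 2

2


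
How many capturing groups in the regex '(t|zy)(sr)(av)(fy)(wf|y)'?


To count capturing groups, count each '(' that starts a group.
Pattern: '(t|zy)(sr)(av)(fy)(wf|y)'
Walking through the pattern:
  Position 0: '(' -> group #1
  Position 6: '(' -> group #2
  Position 10: '(' -> group #3
  Position 14: '(' -> group #4
  Position 18: '(' -> group #5
Total capturing groups: 5

5


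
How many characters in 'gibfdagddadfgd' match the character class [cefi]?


Character class [cefi] matches any of: {c, e, f, i}
Scanning string 'gibfdagddadfgd' character by character:
  pos 0: 'g' -> no
  pos 1: 'i' -> MATCH
  pos 2: 'b' -> no
  pos 3: 'f' -> MATCH
  pos 4: 'd' -> no
  pos 5: 'a' -> no
  pos 6: 'g' -> no
  pos 7: 'd' -> no
  pos 8: 'd' -> no
  pos 9: 'a' -> no
  pos 10: 'd' -> no
  pos 11: 'f' -> MATCH
  pos 12: 'g' -> no
  pos 13: 'd' -> no
Total matches: 3

3


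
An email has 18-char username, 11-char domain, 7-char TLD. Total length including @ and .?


An email address has format: username@domain.tld
Username length: 18
'@' character: 1
Domain length: 11
'.' character: 1
TLD length: 7
Total = 18 + 1 + 11 + 1 + 7 = 38

38


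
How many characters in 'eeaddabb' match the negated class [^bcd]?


Negated class [^bcd] matches any char NOT in {b, c, d}
Scanning 'eeaddabb':
  pos 0: 'e' -> MATCH
  pos 1: 'e' -> MATCH
  pos 2: 'a' -> MATCH
  pos 3: 'd' -> no (excluded)
  pos 4: 'd' -> no (excluded)
  pos 5: 'a' -> MATCH
  pos 6: 'b' -> no (excluded)
  pos 7: 'b' -> no (excluded)
Total matches: 4

4


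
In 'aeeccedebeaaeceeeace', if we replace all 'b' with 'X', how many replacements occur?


re.sub('b', 'X', text) replaces every occurrence of 'b' with 'X'.
Text: 'aeeccedebeaaeceeeace'
Scanning for 'b':
  pos 8: 'b' -> replacement #1
Total replacements: 1

1


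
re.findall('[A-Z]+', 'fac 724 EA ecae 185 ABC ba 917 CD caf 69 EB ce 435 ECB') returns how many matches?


Pattern '[A-Z]+' finds one or more uppercase letters.
Text: 'fac 724 EA ecae 185 ABC ba 917 CD caf 69 EB ce 435 ECB'
Scanning for matches:
  Match 1: 'EA'
  Match 2: 'ABC'
  Match 3: 'CD'
  Match 4: 'EB'
  Match 5: 'ECB'
Total matches: 5

5


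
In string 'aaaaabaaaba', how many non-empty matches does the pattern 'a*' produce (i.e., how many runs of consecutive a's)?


Pattern 'a*' matches zero or more a's. We want non-empty runs of consecutive a's.
String: 'aaaaabaaaba'
Walking through the string to find runs of a's:
  Run 1: positions 0-4 -> 'aaaaa'
  Run 2: positions 6-8 -> 'aaa'
  Run 3: positions 10-10 -> 'a'
Non-empty runs found: ['aaaaa', 'aaa', 'a']
Count: 3

3


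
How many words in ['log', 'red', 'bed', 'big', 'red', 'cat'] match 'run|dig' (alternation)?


Alternation 'run|dig' matches either 'run' or 'dig'.
Checking each word:
  'log' -> no
  'red' -> no
  'bed' -> no
  'big' -> no
  'red' -> no
  'cat' -> no
Matches: []
Count: 0

0


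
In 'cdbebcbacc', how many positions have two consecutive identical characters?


Looking for consecutive identical characters in 'cdbebcbacc':
  pos 0-1: 'c' vs 'd' -> different
  pos 1-2: 'd' vs 'b' -> different
  pos 2-3: 'b' vs 'e' -> different
  pos 3-4: 'e' vs 'b' -> different
  pos 4-5: 'b' vs 'c' -> different
  pos 5-6: 'c' vs 'b' -> different
  pos 6-7: 'b' vs 'a' -> different
  pos 7-8: 'a' vs 'c' -> different
  pos 8-9: 'c' vs 'c' -> MATCH ('cc')
Consecutive identical pairs: ['cc']
Count: 1

1


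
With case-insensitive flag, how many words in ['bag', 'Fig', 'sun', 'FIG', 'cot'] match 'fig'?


Case-insensitive matching: compare each word's lowercase form to 'fig'.
  'bag' -> lower='bag' -> no
  'Fig' -> lower='fig' -> MATCH
  'sun' -> lower='sun' -> no
  'FIG' -> lower='fig' -> MATCH
  'cot' -> lower='cot' -> no
Matches: ['Fig', 'FIG']
Count: 2

2


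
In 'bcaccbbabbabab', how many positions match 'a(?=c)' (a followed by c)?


Lookahead 'a(?=c)' matches 'a' only when followed by 'c'.
String: 'bcaccbbabbabab'
Checking each position where char is 'a':
  pos 2: 'a' -> MATCH (next='c')
  pos 7: 'a' -> no (next='b')
  pos 10: 'a' -> no (next='b')
  pos 12: 'a' -> no (next='b')
Matching positions: [2]
Count: 1

1


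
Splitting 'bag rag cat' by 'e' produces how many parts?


Splitting by 'e' breaks the string at each occurrence of the separator.
Text: 'bag rag cat'
Parts after split:
  Part 1: 'bag rag cat'
Total parts: 1

1


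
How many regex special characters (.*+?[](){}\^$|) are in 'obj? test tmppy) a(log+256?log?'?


Regex special characters are: . * + ? [ ] ( ) { } \ ^ $ |
Scanning 'obj? test tmppy) a(log+256?log?':
  pos 3: '?' -> SPECIAL
  pos 15: ')' -> SPECIAL
  pos 18: '(' -> SPECIAL
  pos 22: '+' -> SPECIAL
  pos 26: '?' -> SPECIAL
  pos 30: '?' -> SPECIAL
Special chars found: ['?', ')', '(', '+', '?', '?']
Total: 6

6


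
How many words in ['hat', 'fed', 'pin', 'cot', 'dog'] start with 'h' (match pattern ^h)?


Pattern ^h anchors to start of word. Check which words begin with 'h':
  'hat' -> MATCH (starts with 'h')
  'fed' -> no
  'pin' -> no
  'cot' -> no
  'dog' -> no
Matching words: ['hat']
Count: 1

1


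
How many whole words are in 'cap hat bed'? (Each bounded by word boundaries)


Word boundaries (\b) mark the start/end of each word.
Text: 'cap hat bed'
Splitting by whitespace:
  Word 1: 'cap'
  Word 2: 'hat'
  Word 3: 'bed'
Total whole words: 3

3


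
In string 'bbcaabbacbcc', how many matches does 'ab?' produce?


Pattern 'ab?' matches 'a' optionally followed by 'b'.
String: 'bbcaabbacbcc'
Scanning left to right for 'a' then checking next char:
  Match 1: 'a' (a not followed by b)
  Match 2: 'ab' (a followed by b)
  Match 3: 'a' (a not followed by b)
Total matches: 3

3


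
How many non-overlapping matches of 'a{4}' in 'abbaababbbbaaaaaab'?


Pattern 'a{4}' matches exactly 4 consecutive a's (greedy, non-overlapping).
String: 'abbaababbbbaaaaaab'
Scanning for runs of a's:
  Run at pos 0: 'a' (length 1) -> 0 match(es)
  Run at pos 3: 'aa' (length 2) -> 0 match(es)
  Run at pos 6: 'a' (length 1) -> 0 match(es)
  Run at pos 11: 'aaaaaa' (length 6) -> 1 match(es)
Matches found: ['aaaa']
Total: 1

1


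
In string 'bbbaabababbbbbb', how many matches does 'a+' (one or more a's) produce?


Pattern 'a+' matches one or more consecutive a's.
String: 'bbbaabababbbbbb'
Scanning for runs of a:
  Match 1: 'aa' (length 2)
  Match 2: 'a' (length 1)
  Match 3: 'a' (length 1)
Total matches: 3

3


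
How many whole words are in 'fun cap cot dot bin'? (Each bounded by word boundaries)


Word boundaries (\b) mark the start/end of each word.
Text: 'fun cap cot dot bin'
Splitting by whitespace:
  Word 1: 'fun'
  Word 2: 'cap'
  Word 3: 'cot'
  Word 4: 'dot'
  Word 5: 'bin'
Total whole words: 5

5


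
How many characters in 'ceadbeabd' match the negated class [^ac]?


Negated class [^ac] matches any char NOT in {a, c}
Scanning 'ceadbeabd':
  pos 0: 'c' -> no (excluded)
  pos 1: 'e' -> MATCH
  pos 2: 'a' -> no (excluded)
  pos 3: 'd' -> MATCH
  pos 4: 'b' -> MATCH
  pos 5: 'e' -> MATCH
  pos 6: 'a' -> no (excluded)
  pos 7: 'b' -> MATCH
  pos 8: 'd' -> MATCH
Total matches: 6

6


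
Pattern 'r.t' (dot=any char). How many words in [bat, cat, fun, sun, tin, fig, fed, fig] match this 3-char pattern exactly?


Pattern 'r.t' means: starts with 'r', any single char, ends with 't'.
Checking each word (must be exactly 3 chars):
  'bat' (len=3): no
  'cat' (len=3): no
  'fun' (len=3): no
  'sun' (len=3): no
  'tin' (len=3): no
  'fig' (len=3): no
  'fed' (len=3): no
  'fig' (len=3): no
Matching words: []
Total: 0

0


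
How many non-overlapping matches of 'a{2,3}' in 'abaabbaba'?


Pattern 'a{2,3}' matches between 2 and 3 consecutive a's (greedy).
String: 'abaabbaba'
Finding runs of a's and applying greedy matching:
  Run at pos 0: 'a' (length 1)
  Run at pos 2: 'aa' (length 2)
  Run at pos 6: 'a' (length 1)
  Run at pos 8: 'a' (length 1)
Matches: ['aa']
Count: 1

1


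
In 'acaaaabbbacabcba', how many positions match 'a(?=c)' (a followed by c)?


Lookahead 'a(?=c)' matches 'a' only when followed by 'c'.
String: 'acaaaabbbacabcba'
Checking each position where char is 'a':
  pos 0: 'a' -> MATCH (next='c')
  pos 2: 'a' -> no (next='a')
  pos 3: 'a' -> no (next='a')
  pos 4: 'a' -> no (next='a')
  pos 5: 'a' -> no (next='b')
  pos 9: 'a' -> MATCH (next='c')
  pos 11: 'a' -> no (next='b')
Matching positions: [0, 9]
Count: 2

2


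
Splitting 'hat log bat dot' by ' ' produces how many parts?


Splitting by ' ' breaks the string at each occurrence of the separator.
Text: 'hat log bat dot'
Parts after split:
  Part 1: 'hat'
  Part 2: 'log'
  Part 3: 'bat'
  Part 4: 'dot'
Total parts: 4

4


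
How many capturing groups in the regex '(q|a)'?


To count capturing groups, count each '(' that starts a group.
Pattern: '(q|a)'
Walking through the pattern:
  Position 0: '(' -> group #1
Total capturing groups: 1

1


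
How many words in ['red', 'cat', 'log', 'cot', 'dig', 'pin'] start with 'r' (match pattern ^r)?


Pattern ^r anchors to start of word. Check which words begin with 'r':
  'red' -> MATCH (starts with 'r')
  'cat' -> no
  'log' -> no
  'cot' -> no
  'dig' -> no
  'pin' -> no
Matching words: ['red']
Count: 1

1


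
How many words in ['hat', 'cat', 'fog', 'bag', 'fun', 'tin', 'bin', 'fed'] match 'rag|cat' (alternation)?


Alternation 'rag|cat' matches either 'rag' or 'cat'.
Checking each word:
  'hat' -> no
  'cat' -> MATCH
  'fog' -> no
  'bag' -> no
  'fun' -> no
  'tin' -> no
  'bin' -> no
  'fed' -> no
Matches: ['cat']
Count: 1

1


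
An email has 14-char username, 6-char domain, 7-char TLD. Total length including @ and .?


An email address has format: username@domain.tld
Username length: 14
'@' character: 1
Domain length: 6
'.' character: 1
TLD length: 7
Total = 14 + 1 + 6 + 1 + 7 = 29

29


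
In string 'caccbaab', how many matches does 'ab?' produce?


Pattern 'ab?' matches 'a' optionally followed by 'b'.
String: 'caccbaab'
Scanning left to right for 'a' then checking next char:
  Match 1: 'a' (a not followed by b)
  Match 2: 'a' (a not followed by b)
  Match 3: 'ab' (a followed by b)
Total matches: 3

3


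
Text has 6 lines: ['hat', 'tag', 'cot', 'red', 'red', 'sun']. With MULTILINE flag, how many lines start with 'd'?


With MULTILINE flag, ^ matches the start of each line.
Lines: ['hat', 'tag', 'cot', 'red', 'red', 'sun']
Checking which lines start with 'd':
  Line 1: 'hat' -> no
  Line 2: 'tag' -> no
  Line 3: 'cot' -> no
  Line 4: 'red' -> no
  Line 5: 'red' -> no
  Line 6: 'sun' -> no
Matching lines: []
Count: 0

0


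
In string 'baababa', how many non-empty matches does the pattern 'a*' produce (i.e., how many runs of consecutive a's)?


Pattern 'a*' matches zero or more a's. We want non-empty runs of consecutive a's.
String: 'baababa'
Walking through the string to find runs of a's:
  Run 1: positions 1-2 -> 'aa'
  Run 2: positions 4-4 -> 'a'
  Run 3: positions 6-6 -> 'a'
Non-empty runs found: ['aa', 'a', 'a']
Count: 3

3


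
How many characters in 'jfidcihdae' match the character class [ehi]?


Character class [ehi] matches any of: {e, h, i}
Scanning string 'jfidcihdae' character by character:
  pos 0: 'j' -> no
  pos 1: 'f' -> no
  pos 2: 'i' -> MATCH
  pos 3: 'd' -> no
  pos 4: 'c' -> no
  pos 5: 'i' -> MATCH
  pos 6: 'h' -> MATCH
  pos 7: 'd' -> no
  pos 8: 'a' -> no
  pos 9: 'e' -> MATCH
Total matches: 4

4


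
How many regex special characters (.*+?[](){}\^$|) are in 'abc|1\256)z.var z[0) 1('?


Regex special characters are: . * + ? [ ] ( ) { } \ ^ $ |
Scanning 'abc|1\256)z.var z[0) 1(':
  pos 3: '|' -> SPECIAL
  pos 5: '\' -> SPECIAL
  pos 9: ')' -> SPECIAL
  pos 11: '.' -> SPECIAL
  pos 17: '[' -> SPECIAL
  pos 19: ')' -> SPECIAL
  pos 22: '(' -> SPECIAL
Special chars found: ['|', '\\', ')', '.', '[', ')', '(']
Total: 7

7


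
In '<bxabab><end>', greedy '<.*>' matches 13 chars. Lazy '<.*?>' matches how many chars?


Greedy '<.*>' tries to match as MUCH as possible.
Lazy '<.*?>' tries to match as LITTLE as possible.

String: '<bxabab><end>'
Greedy '<.*>' starts at first '<' and extends to the LAST '>': '<bxabab><end>' (13 chars)
Lazy '<.*?>' starts at first '<' and stops at the FIRST '>': '<bxabab>' (8 chars)

8


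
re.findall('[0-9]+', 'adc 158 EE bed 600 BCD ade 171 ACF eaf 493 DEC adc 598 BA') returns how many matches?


Pattern '[0-9]+' finds one or more digits.
Text: 'adc 158 EE bed 600 BCD ade 171 ACF eaf 493 DEC adc 598 BA'
Scanning for matches:
  Match 1: '158'
  Match 2: '600'
  Match 3: '171'
  Match 4: '493'
  Match 5: '598'
Total matches: 5

5


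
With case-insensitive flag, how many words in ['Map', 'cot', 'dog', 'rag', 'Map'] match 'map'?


Case-insensitive matching: compare each word's lowercase form to 'map'.
  'Map' -> lower='map' -> MATCH
  'cot' -> lower='cot' -> no
  'dog' -> lower='dog' -> no
  'rag' -> lower='rag' -> no
  'Map' -> lower='map' -> MATCH
Matches: ['Map', 'Map']
Count: 2

2


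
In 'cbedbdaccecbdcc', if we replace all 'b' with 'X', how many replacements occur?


re.sub('b', 'X', text) replaces every occurrence of 'b' with 'X'.
Text: 'cbedbdaccecbdcc'
Scanning for 'b':
  pos 1: 'b' -> replacement #1
  pos 4: 'b' -> replacement #2
  pos 11: 'b' -> replacement #3
Total replacements: 3

3


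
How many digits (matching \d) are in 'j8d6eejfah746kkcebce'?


\d matches any digit 0-9.
Scanning 'j8d6eejfah746kkcebce':
  pos 1: '8' -> DIGIT
  pos 3: '6' -> DIGIT
  pos 10: '7' -> DIGIT
  pos 11: '4' -> DIGIT
  pos 12: '6' -> DIGIT
Digits found: ['8', '6', '7', '4', '6']
Total: 5

5


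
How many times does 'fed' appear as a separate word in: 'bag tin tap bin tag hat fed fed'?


Scanning each word for exact match 'fed':
  Word 1: 'bag' -> no
  Word 2: 'tin' -> no
  Word 3: 'tap' -> no
  Word 4: 'bin' -> no
  Word 5: 'tag' -> no
  Word 6: 'hat' -> no
  Word 7: 'fed' -> MATCH
  Word 8: 'fed' -> MATCH
Total matches: 2

2


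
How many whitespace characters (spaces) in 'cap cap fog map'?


\s matches whitespace characters (spaces, tabs, etc.).
Text: 'cap cap fog map'
This text has 4 words separated by spaces.
Number of spaces = number of words - 1 = 4 - 1 = 3

3


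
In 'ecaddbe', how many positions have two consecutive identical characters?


Looking for consecutive identical characters in 'ecaddbe':
  pos 0-1: 'e' vs 'c' -> different
  pos 1-2: 'c' vs 'a' -> different
  pos 2-3: 'a' vs 'd' -> different
  pos 3-4: 'd' vs 'd' -> MATCH ('dd')
  pos 4-5: 'd' vs 'b' -> different
  pos 5-6: 'b' vs 'e' -> different
Consecutive identical pairs: ['dd']
Count: 1

1


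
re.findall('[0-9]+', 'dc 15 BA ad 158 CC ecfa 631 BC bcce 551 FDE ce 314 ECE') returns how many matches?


Pattern '[0-9]+' finds one or more digits.
Text: 'dc 15 BA ad 158 CC ecfa 631 BC bcce 551 FDE ce 314 ECE'
Scanning for matches:
  Match 1: '15'
  Match 2: '158'
  Match 3: '631'
  Match 4: '551'
  Match 5: '314'
Total matches: 5

5


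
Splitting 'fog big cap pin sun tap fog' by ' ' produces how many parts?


Splitting by ' ' breaks the string at each occurrence of the separator.
Text: 'fog big cap pin sun tap fog'
Parts after split:
  Part 1: 'fog'
  Part 2: 'big'
  Part 3: 'cap'
  Part 4: 'pin'
  Part 5: 'sun'
  Part 6: 'tap'
  Part 7: 'fog'
Total parts: 7

7


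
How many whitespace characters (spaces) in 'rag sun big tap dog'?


\s matches whitespace characters (spaces, tabs, etc.).
Text: 'rag sun big tap dog'
This text has 5 words separated by spaces.
Number of spaces = number of words - 1 = 5 - 1 = 4

4


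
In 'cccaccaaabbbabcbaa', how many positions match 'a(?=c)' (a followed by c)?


Lookahead 'a(?=c)' matches 'a' only when followed by 'c'.
String: 'cccaccaaabbbabcbaa'
Checking each position where char is 'a':
  pos 3: 'a' -> MATCH (next='c')
  pos 6: 'a' -> no (next='a')
  pos 7: 'a' -> no (next='a')
  pos 8: 'a' -> no (next='b')
  pos 12: 'a' -> no (next='b')
  pos 16: 'a' -> no (next='a')
Matching positions: [3]
Count: 1

1


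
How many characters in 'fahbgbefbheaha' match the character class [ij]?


Character class [ij] matches any of: {i, j}
Scanning string 'fahbgbefbheaha' character by character:
  pos 0: 'f' -> no
  pos 1: 'a' -> no
  pos 2: 'h' -> no
  pos 3: 'b' -> no
  pos 4: 'g' -> no
  pos 5: 'b' -> no
  pos 6: 'e' -> no
  pos 7: 'f' -> no
  pos 8: 'b' -> no
  pos 9: 'h' -> no
  pos 10: 'e' -> no
  pos 11: 'a' -> no
  pos 12: 'h' -> no
  pos 13: 'a' -> no
Total matches: 0

0


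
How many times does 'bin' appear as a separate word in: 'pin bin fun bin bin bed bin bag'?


Scanning each word for exact match 'bin':
  Word 1: 'pin' -> no
  Word 2: 'bin' -> MATCH
  Word 3: 'fun' -> no
  Word 4: 'bin' -> MATCH
  Word 5: 'bin' -> MATCH
  Word 6: 'bed' -> no
  Word 7: 'bin' -> MATCH
  Word 8: 'bag' -> no
Total matches: 4

4


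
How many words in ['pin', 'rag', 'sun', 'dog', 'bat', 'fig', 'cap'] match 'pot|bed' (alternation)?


Alternation 'pot|bed' matches either 'pot' or 'bed'.
Checking each word:
  'pin' -> no
  'rag' -> no
  'sun' -> no
  'dog' -> no
  'bat' -> no
  'fig' -> no
  'cap' -> no
Matches: []
Count: 0

0


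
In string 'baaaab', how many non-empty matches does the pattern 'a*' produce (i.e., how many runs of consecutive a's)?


Pattern 'a*' matches zero or more a's. We want non-empty runs of consecutive a's.
String: 'baaaab'
Walking through the string to find runs of a's:
  Run 1: positions 1-4 -> 'aaaa'
Non-empty runs found: ['aaaa']
Count: 1

1


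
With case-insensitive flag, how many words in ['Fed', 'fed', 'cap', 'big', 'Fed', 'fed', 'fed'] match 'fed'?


Case-insensitive matching: compare each word's lowercase form to 'fed'.
  'Fed' -> lower='fed' -> MATCH
  'fed' -> lower='fed' -> MATCH
  'cap' -> lower='cap' -> no
  'big' -> lower='big' -> no
  'Fed' -> lower='fed' -> MATCH
  'fed' -> lower='fed' -> MATCH
  'fed' -> lower='fed' -> MATCH
Matches: ['Fed', 'fed', 'Fed', 'fed', 'fed']
Count: 5

5


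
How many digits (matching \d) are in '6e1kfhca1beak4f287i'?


\d matches any digit 0-9.
Scanning '6e1kfhca1beak4f287i':
  pos 0: '6' -> DIGIT
  pos 2: '1' -> DIGIT
  pos 8: '1' -> DIGIT
  pos 13: '4' -> DIGIT
  pos 15: '2' -> DIGIT
  pos 16: '8' -> DIGIT
  pos 17: '7' -> DIGIT
Digits found: ['6', '1', '1', '4', '2', '8', '7']
Total: 7

7


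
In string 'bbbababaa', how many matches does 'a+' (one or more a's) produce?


Pattern 'a+' matches one or more consecutive a's.
String: 'bbbababaa'
Scanning for runs of a:
  Match 1: 'a' (length 1)
  Match 2: 'a' (length 1)
  Match 3: 'aa' (length 2)
Total matches: 3

3


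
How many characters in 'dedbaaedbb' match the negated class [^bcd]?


Negated class [^bcd] matches any char NOT in {b, c, d}
Scanning 'dedbaaedbb':
  pos 0: 'd' -> no (excluded)
  pos 1: 'e' -> MATCH
  pos 2: 'd' -> no (excluded)
  pos 3: 'b' -> no (excluded)
  pos 4: 'a' -> MATCH
  pos 5: 'a' -> MATCH
  pos 6: 'e' -> MATCH
  pos 7: 'd' -> no (excluded)
  pos 8: 'b' -> no (excluded)
  pos 9: 'b' -> no (excluded)
Total matches: 4

4


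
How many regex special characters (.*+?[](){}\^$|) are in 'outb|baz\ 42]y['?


Regex special characters are: . * + ? [ ] ( ) { } \ ^ $ |
Scanning 'outb|baz\ 42]y[':
  pos 4: '|' -> SPECIAL
  pos 8: '\' -> SPECIAL
  pos 12: ']' -> SPECIAL
  pos 14: '[' -> SPECIAL
Special chars found: ['|', '\\', ']', '[']
Total: 4

4


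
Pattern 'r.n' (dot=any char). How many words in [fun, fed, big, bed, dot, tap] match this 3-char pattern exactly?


Pattern 'r.n' means: starts with 'r', any single char, ends with 'n'.
Checking each word (must be exactly 3 chars):
  'fun' (len=3): no
  'fed' (len=3): no
  'big' (len=3): no
  'bed' (len=3): no
  'dot' (len=3): no
  'tap' (len=3): no
Matching words: []
Total: 0

0


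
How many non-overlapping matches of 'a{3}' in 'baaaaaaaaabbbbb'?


Pattern 'a{3}' matches exactly 3 consecutive a's (greedy, non-overlapping).
String: 'baaaaaaaaabbbbb'
Scanning for runs of a's:
  Run at pos 1: 'aaaaaaaaa' (length 9) -> 3 match(es)
Matches found: ['aaa', 'aaa', 'aaa']
Total: 3

3


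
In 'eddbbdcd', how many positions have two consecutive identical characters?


Looking for consecutive identical characters in 'eddbbdcd':
  pos 0-1: 'e' vs 'd' -> different
  pos 1-2: 'd' vs 'd' -> MATCH ('dd')
  pos 2-3: 'd' vs 'b' -> different
  pos 3-4: 'b' vs 'b' -> MATCH ('bb')
  pos 4-5: 'b' vs 'd' -> different
  pos 5-6: 'd' vs 'c' -> different
  pos 6-7: 'c' vs 'd' -> different
Consecutive identical pairs: ['dd', 'bb']
Count: 2

2


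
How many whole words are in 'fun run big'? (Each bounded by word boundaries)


Word boundaries (\b) mark the start/end of each word.
Text: 'fun run big'
Splitting by whitespace:
  Word 1: 'fun'
  Word 2: 'run'
  Word 3: 'big'
Total whole words: 3

3


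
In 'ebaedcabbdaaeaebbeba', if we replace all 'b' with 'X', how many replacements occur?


re.sub('b', 'X', text) replaces every occurrence of 'b' with 'X'.
Text: 'ebaedcabbdaaeaebbeba'
Scanning for 'b':
  pos 1: 'b' -> replacement #1
  pos 7: 'b' -> replacement #2
  pos 8: 'b' -> replacement #3
  pos 15: 'b' -> replacement #4
  pos 16: 'b' -> replacement #5
  pos 18: 'b' -> replacement #6
Total replacements: 6

6


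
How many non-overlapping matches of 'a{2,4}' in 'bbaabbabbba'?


Pattern 'a{2,4}' matches between 2 and 4 consecutive a's (greedy).
String: 'bbaabbabbba'
Finding runs of a's and applying greedy matching:
  Run at pos 2: 'aa' (length 2)
  Run at pos 6: 'a' (length 1)
  Run at pos 10: 'a' (length 1)
Matches: ['aa']
Count: 1

1


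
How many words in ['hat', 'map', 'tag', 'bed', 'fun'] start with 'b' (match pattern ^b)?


Pattern ^b anchors to start of word. Check which words begin with 'b':
  'hat' -> no
  'map' -> no
  'tag' -> no
  'bed' -> MATCH (starts with 'b')
  'fun' -> no
Matching words: ['bed']
Count: 1

1


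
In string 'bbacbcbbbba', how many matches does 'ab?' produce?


Pattern 'ab?' matches 'a' optionally followed by 'b'.
String: 'bbacbcbbbba'
Scanning left to right for 'a' then checking next char:
  Match 1: 'a' (a not followed by b)
  Match 2: 'a' (a not followed by b)
Total matches: 2

2


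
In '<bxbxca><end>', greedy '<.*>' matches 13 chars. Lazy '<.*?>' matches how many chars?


Greedy '<.*>' tries to match as MUCH as possible.
Lazy '<.*?>' tries to match as LITTLE as possible.

String: '<bxbxca><end>'
Greedy '<.*>' starts at first '<' and extends to the LAST '>': '<bxbxca><end>' (13 chars)
Lazy '<.*?>' starts at first '<' and stops at the FIRST '>': '<bxbxca>' (8 chars)

8


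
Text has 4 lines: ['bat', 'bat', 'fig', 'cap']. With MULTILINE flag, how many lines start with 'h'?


With MULTILINE flag, ^ matches the start of each line.
Lines: ['bat', 'bat', 'fig', 'cap']
Checking which lines start with 'h':
  Line 1: 'bat' -> no
  Line 2: 'bat' -> no
  Line 3: 'fig' -> no
  Line 4: 'cap' -> no
Matching lines: []
Count: 0

0


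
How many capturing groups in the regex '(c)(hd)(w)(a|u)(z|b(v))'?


To count capturing groups, count each '(' that starts a group.
Pattern: '(c)(hd)(w)(a|u)(z|b(v))'
Walking through the pattern:
  Position 0: '(' -> group #1
  Position 3: '(' -> group #2
  Position 7: '(' -> group #3
  Position 10: '(' -> group #4
  Position 15: '(' -> group #5
  Position 19: '(' -> group #6
Total capturing groups: 6

6


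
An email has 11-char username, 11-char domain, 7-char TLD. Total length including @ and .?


An email address has format: username@domain.tld
Username length: 11
'@' character: 1
Domain length: 11
'.' character: 1
TLD length: 7
Total = 11 + 1 + 11 + 1 + 7 = 31

31


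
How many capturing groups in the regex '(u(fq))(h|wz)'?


To count capturing groups, count each '(' that starts a group.
Pattern: '(u(fq))(h|wz)'
Walking through the pattern:
  Position 0: '(' -> group #1
  Position 2: '(' -> group #2
  Position 7: '(' -> group #3
Total capturing groups: 3

3


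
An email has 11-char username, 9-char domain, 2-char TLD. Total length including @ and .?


An email address has format: username@domain.tld
Username length: 11
'@' character: 1
Domain length: 9
'.' character: 1
TLD length: 2
Total = 11 + 1 + 9 + 1 + 2 = 24

24


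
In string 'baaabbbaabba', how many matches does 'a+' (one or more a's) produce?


Pattern 'a+' matches one or more consecutive a's.
String: 'baaabbbaabba'
Scanning for runs of a:
  Match 1: 'aaa' (length 3)
  Match 2: 'aa' (length 2)
  Match 3: 'a' (length 1)
Total matches: 3

3


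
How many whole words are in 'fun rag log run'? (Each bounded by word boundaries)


Word boundaries (\b) mark the start/end of each word.
Text: 'fun rag log run'
Splitting by whitespace:
  Word 1: 'fun'
  Word 2: 'rag'
  Word 3: 'log'
  Word 4: 'run'
Total whole words: 4

4


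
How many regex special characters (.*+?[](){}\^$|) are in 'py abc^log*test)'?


Regex special characters are: . * + ? [ ] ( ) { } \ ^ $ |
Scanning 'py abc^log*test)':
  pos 6: '^' -> SPECIAL
  pos 10: '*' -> SPECIAL
  pos 15: ')' -> SPECIAL
Special chars found: ['^', '*', ')']
Total: 3

3


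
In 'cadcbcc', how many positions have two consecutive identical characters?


Looking for consecutive identical characters in 'cadcbcc':
  pos 0-1: 'c' vs 'a' -> different
  pos 1-2: 'a' vs 'd' -> different
  pos 2-3: 'd' vs 'c' -> different
  pos 3-4: 'c' vs 'b' -> different
  pos 4-5: 'b' vs 'c' -> different
  pos 5-6: 'c' vs 'c' -> MATCH ('cc')
Consecutive identical pairs: ['cc']
Count: 1

1
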